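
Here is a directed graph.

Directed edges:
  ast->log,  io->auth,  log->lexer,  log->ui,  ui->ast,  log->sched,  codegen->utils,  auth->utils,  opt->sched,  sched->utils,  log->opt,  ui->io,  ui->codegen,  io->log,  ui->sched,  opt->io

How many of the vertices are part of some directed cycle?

A vertex is on a directed cycle iff it belongs to a strongly connected component of size ≥ 2 (or has a self-loop).
The vertices on cycles are {io, ui, ast, log, opt} — 5 in total.

5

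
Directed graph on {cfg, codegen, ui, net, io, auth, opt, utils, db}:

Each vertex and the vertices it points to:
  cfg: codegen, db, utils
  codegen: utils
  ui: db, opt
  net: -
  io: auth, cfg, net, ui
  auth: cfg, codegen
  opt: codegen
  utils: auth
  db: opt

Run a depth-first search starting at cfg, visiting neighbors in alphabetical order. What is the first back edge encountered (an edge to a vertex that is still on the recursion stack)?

DFS from cfg (visiting neighbors in alphabetical order); mark gray on enter, black on exit:
cfg gray
  codegen gray
    utils gray
      auth gray
        auth→cfg: cfg is gray → back edge
First back edge: auth → cfg.

auth->cfg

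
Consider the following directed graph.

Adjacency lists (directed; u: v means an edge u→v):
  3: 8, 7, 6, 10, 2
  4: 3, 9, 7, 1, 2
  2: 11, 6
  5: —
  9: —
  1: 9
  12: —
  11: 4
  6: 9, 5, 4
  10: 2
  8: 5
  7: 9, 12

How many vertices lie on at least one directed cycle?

6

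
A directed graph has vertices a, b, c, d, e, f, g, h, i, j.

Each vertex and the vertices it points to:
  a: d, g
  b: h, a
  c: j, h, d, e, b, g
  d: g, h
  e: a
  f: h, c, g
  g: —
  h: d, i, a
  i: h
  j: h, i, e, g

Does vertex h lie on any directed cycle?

Yes

h is on a cycle iff h can reach itself via ≥1 edge.
h → d → h — yes.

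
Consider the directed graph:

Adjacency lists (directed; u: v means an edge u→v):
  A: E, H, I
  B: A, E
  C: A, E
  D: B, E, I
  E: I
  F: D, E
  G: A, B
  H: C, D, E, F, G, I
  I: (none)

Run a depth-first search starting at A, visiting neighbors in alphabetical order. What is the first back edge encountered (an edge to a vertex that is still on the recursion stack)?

DFS from A (visiting neighbors in alphabetical order); mark gray on enter, black on exit:
A gray
  E gray
    I gray
    I black
  E black
  H gray
    C gray
      C→A: A is gray → back edge
First back edge: C → A.

C->A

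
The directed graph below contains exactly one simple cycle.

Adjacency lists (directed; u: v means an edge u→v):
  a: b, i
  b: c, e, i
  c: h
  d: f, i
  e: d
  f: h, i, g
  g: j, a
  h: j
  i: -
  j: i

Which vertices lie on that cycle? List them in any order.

DFS with gray/black marking from a:
a gray
  b gray
    c gray
      h gray
        j gray
          i gray
          i black
        j black
      h black
    c black
    e gray
      d gray
        f gray
          f→h: h black — skip
          f→i: i black — skip
          g gray
            g→j: j black — skip
            g→a: a is gray → back edge
Back edge closes the cycle a → b → e → d → f → g → a; its vertices are {a, b, d, e, f, g}.

a, b, d, e, f, g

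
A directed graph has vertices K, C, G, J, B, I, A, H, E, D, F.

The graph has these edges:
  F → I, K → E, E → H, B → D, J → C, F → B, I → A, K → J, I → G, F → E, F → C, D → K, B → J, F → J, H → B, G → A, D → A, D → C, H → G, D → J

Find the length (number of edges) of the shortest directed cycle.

5

For each vertex v, BFS finds the shortest path from v back to v.
The shortest such closed walk is E → H → B → D → K → E, length 5.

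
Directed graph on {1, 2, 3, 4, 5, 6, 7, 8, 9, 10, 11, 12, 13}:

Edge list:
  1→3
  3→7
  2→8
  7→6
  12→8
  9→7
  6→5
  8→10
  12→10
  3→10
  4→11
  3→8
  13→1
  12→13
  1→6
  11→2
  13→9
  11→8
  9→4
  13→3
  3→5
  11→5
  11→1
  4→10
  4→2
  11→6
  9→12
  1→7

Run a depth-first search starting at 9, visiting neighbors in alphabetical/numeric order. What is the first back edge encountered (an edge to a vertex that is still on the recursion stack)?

DFS from 9 (visiting neighbors in alphabetical/numeric order); mark gray on enter, black on exit:
9 gray
  4 gray
    2 gray
      8 gray
        10 gray
        10 black
      8 black
    2 black
    4→10: 10 black — skip
    11 gray
      1 gray
        3 gray
          5 gray
          5 black
          7 gray
            6 gray
              6→5: 5 black — skip
            6 black
          7 black
          3→8: 8 black — skip
          3→10: 10 black — skip
        3 black
        1→6: 6 black — skip
        1→7: 7 black — skip
      1 black
      11→2: 2 black — skip
      11→5: 5 black — skip
      11→6: 6 black — skip
      11→8: 8 black — skip
    11 black
  4 black
  9→7: 7 black — skip
  12 gray
    12→8: 8 black — skip
    12→10: 10 black — skip
    13 gray
      13→1: 1 black — skip
      13→3: 3 black — skip
      13→9: 9 is gray → back edge
First back edge: 13 → 9.

13->9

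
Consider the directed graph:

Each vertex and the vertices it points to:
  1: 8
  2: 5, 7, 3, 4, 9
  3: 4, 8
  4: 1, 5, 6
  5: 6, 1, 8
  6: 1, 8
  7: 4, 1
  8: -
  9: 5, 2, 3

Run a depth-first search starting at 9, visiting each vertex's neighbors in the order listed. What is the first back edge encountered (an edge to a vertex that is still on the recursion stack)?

2->9

DFS from 9 (visiting each vertex's neighbors in the order listed); mark gray on enter, black on exit:
9 gray
  5 gray
    6 gray
      1 gray
        8 gray
        8 black
      1 black
      6→8: 8 black — skip
    6 black
    5→1: 1 black — skip
    5→8: 8 black — skip
  5 black
  2 gray
    2→5: 5 black — skip
    7 gray
      4 gray
        4→1: 1 black — skip
        4→5: 5 black — skip
        4→6: 6 black — skip
      4 black
      7→1: 1 black — skip
    7 black
    3 gray
      3→4: 4 black — skip
      3→8: 8 black — skip
    3 black
    2→4: 4 black — skip
    2→9: 9 is gray → back edge
First back edge: 2 → 9.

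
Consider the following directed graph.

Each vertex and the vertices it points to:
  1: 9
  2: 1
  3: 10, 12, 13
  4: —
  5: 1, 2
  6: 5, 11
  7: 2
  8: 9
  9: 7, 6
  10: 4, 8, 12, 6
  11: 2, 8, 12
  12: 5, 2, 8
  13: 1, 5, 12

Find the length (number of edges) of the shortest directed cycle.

For each vertex v, BFS finds the shortest path from v back to v.
The shortest such closed walk is 6 → 11 → 8 → 9 → 6, length 4.

4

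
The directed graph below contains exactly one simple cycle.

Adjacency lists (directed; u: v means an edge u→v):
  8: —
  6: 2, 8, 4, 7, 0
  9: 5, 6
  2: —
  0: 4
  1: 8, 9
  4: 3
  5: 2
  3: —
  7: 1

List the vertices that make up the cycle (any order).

1, 6, 7, 9

DFS with gray/black marking from 9:
9 gray
  5 gray
    2 gray
    2 black
  5 black
  6 gray
    6→2: 2 black — skip
    8 gray
    8 black
    4 gray
      3 gray
      3 black
    4 black
    7 gray
      1 gray
        1→8: 8 black — skip
        1→9: 9 is gray → back edge
Back edge closes the cycle 9 → 6 → 7 → 1 → 9; its vertices are {1, 6, 7, 9}.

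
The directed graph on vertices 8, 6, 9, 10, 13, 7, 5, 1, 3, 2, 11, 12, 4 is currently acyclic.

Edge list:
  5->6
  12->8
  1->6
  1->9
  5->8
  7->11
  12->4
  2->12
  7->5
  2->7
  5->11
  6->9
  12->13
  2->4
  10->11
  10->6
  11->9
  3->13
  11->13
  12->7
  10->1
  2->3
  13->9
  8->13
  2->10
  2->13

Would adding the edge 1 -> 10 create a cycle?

Adding 1→10 creates a cycle iff 10 can already reach 1.
Path from 10: 10 → 1.
So 10 → … → 1 → 10 is a cycle.

Yes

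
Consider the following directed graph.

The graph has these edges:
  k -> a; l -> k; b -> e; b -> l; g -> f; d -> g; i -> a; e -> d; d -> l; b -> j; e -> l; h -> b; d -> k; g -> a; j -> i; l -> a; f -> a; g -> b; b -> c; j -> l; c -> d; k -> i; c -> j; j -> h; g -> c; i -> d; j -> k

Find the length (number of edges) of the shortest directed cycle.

For each vertex v, BFS finds the shortest path from v back to v.
The shortest such closed walk is g → c → d → g, length 3.

3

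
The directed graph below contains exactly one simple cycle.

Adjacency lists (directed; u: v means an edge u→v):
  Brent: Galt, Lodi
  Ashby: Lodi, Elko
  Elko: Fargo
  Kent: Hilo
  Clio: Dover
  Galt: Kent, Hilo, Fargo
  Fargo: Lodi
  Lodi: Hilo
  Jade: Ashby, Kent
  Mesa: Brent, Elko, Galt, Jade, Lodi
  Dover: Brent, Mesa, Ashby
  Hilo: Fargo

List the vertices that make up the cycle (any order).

Hilo, Lodi, Fargo

DFS with gray/black marking from Lodi:
Lodi gray
  Hilo gray
    Fargo gray
      Fargo→Lodi: Lodi is gray → back edge
Back edge closes the cycle Lodi → Hilo → Fargo → Lodi; its vertices are {Hilo, Lodi, Fargo}.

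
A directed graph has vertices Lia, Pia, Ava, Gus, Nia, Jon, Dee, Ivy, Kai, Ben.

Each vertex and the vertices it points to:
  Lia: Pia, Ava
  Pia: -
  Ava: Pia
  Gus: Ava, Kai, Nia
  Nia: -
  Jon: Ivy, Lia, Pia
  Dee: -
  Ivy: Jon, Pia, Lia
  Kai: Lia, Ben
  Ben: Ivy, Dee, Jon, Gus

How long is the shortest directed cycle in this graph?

For each vertex v, BFS finds the shortest path from v back to v.
The shortest such closed walk is Jon → Ivy → Jon, length 2.

2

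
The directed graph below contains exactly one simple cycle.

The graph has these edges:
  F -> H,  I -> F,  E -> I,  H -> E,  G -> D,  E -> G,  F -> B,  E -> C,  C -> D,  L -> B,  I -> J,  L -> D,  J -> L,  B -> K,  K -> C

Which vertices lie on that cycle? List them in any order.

E, F, H, I

DFS with gray/black marking from F:
F gray
  H gray
    E gray
      G gray
        D gray
        D black
      G black
      C gray
        C→D: D black — skip
      C black
      I gray
        J gray
          L gray
            B gray
              K gray
                K→C: C black — skip
              K black
            B black
            L→D: D black — skip
          L black
        J black
        I→F: F is gray → back edge
Back edge closes the cycle F → H → E → I → F; its vertices are {E, F, H, I}.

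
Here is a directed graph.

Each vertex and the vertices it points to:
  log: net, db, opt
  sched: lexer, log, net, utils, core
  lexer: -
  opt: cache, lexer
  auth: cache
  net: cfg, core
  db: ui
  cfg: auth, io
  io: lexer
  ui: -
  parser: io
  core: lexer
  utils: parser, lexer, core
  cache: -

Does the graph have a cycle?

No

DFS with white/gray/black marking, starting from cache:
cache gray
cache black
log gray
  net gray
    cfg gray
      auth gray
        auth→cache: cache black — skip
      auth black
      io gray
        lexer gray
        lexer black
      io black
    cfg black
    core gray
      core→lexer: lexer black — skip
    core black
  net black
  db gray
    ui gray
    ui black
  db black
  opt gray
    opt→cache: cache black — skip
    opt→lexer: lexer black — skip
  opt black
log black
sched gray
  sched→lexer: lexer black — skip
  sched→log: log black — skip
  sched→net: net black — skip
  utils gray
    parser gray
      parser→io: io black — skip
    parser black
    utils→lexer: lexer black — skip
    utils→core: core black — skip
  utils black
  sched→core: core black — skip
sched black
Every edge goes to a white or black vertex — no back edge, so the graph is acyclic.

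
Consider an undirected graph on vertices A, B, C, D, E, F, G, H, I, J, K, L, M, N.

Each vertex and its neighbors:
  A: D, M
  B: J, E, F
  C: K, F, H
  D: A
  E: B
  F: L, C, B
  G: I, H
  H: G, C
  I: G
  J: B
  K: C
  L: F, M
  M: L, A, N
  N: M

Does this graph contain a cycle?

DFS, tracking each vertex's parent; an edge to a visited non-parent vertex closes a cycle.
Start from N:
visit N (parent –)
  visit M (parent N)
    visit L (parent M)
      visit F (parent L)
        F–L: parent, skip
        visit C (parent F)
          visit K (parent C)
            K–C: parent, skip
          C–F: parent, skip
          visit H (parent C)
            visit G (parent H)
              visit I (parent G)
                I–G: parent, skip
              G–H: parent, skip
            H–C: parent, skip
        visit B (parent F)
          visit J (parent B)
            J–B: parent, skip
          visit E (parent B)
            E–B: parent, skip
          B–F: parent, skip
      L–M: parent, skip
    visit A (parent M)
      visit D (parent A)
        D–A: parent, skip
      A–M: parent, skip
    M–N: parent, skip
No non-parent visited neighbor found — the graph is a forest.

No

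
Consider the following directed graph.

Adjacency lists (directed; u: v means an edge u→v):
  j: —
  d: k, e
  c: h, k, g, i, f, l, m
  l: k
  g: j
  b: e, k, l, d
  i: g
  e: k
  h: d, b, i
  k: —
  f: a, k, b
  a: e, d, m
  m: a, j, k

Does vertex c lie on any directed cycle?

No

c lies on a cycle iff there is a path from c back to itself.
Exploring from c, it never reaches itself; equivalently, its strongly connected component is a singleton.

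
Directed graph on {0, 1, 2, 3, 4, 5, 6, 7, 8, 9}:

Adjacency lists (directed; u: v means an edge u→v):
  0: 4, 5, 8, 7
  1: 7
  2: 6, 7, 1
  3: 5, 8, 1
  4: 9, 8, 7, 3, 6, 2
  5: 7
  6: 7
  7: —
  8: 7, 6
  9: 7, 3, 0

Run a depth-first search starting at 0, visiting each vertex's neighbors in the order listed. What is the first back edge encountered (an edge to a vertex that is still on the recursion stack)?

DFS from 0 (visiting each vertex's neighbors in the order listed); mark gray on enter, black on exit:
0 gray
  4 gray
    9 gray
      7 gray
      7 black
      3 gray
        5 gray
          5→7: 7 black — skip
        5 black
        8 gray
          8→7: 7 black — skip
          6 gray
            6→7: 7 black — skip
          6 black
        8 black
        1 gray
          1→7: 7 black — skip
        1 black
      3 black
      9→0: 0 is gray → back edge
First back edge: 9 → 0.

9->0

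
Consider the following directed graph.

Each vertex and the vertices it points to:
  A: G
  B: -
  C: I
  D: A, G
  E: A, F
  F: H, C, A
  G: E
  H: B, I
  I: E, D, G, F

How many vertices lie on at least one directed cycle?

8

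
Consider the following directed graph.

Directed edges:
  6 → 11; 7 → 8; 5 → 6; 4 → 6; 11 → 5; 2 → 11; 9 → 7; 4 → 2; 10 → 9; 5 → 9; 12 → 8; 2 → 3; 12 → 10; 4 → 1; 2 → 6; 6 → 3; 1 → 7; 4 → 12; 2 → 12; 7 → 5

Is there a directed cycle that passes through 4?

No

4 lies on a cycle iff there is a path from 4 back to itself.
Exploring from 4, it never reaches itself; equivalently, its strongly connected component is a singleton.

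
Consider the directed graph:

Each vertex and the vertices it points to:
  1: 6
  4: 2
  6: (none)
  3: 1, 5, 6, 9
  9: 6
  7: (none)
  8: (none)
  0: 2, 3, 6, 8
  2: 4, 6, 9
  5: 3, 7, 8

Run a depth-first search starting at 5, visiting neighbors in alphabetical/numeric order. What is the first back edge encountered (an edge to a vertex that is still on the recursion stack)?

DFS from 5 (visiting neighbors in alphabetical/numeric order); mark gray on enter, black on exit:
5 gray
  3 gray
    1 gray
      6 gray
      6 black
    1 black
    3→5: 5 is gray → back edge
First back edge: 3 → 5.

3->5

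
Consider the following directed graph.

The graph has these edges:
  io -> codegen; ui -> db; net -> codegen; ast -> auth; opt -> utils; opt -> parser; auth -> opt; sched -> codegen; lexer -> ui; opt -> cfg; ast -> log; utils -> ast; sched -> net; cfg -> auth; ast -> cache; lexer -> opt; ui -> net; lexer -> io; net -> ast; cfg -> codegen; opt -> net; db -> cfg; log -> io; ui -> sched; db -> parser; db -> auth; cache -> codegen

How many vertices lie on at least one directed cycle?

A vertex is on a directed cycle iff it belongs to a strongly connected component of size ≥ 2 (or has a self-loop).
The vertices on cycles are {ast, cfg, net, opt, auth, utils} — 6 in total.

6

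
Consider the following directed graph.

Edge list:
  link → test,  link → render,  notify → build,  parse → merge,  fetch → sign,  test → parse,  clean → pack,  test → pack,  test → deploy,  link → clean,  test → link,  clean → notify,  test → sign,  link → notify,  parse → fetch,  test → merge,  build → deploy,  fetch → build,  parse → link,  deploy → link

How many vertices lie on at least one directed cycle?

A vertex is on a directed cycle iff it belongs to a strongly connected component of size ≥ 2 (or has a self-loop).
The vertices on cycles are {link, test, build, clean, fetch, parse, deploy, notify} — 8 in total.

8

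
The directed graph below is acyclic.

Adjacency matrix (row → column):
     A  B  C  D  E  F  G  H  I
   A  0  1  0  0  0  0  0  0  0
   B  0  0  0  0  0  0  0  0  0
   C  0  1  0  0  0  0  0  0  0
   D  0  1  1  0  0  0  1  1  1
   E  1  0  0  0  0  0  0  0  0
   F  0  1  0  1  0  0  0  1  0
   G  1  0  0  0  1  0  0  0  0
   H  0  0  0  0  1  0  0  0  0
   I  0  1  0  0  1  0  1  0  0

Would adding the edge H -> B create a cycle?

Adding H→B creates a cycle iff B can already reach H.
Explore from B: no path reaches H. The graph stays acyclic.

No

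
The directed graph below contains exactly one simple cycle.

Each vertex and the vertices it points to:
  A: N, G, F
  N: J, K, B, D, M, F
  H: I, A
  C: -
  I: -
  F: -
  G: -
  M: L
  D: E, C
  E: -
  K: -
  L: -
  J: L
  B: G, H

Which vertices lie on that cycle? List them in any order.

DFS with gray/black marking from N:
N gray
  J gray
    L gray
    L black
  J black
  K gray
  K black
  B gray
    G gray
    G black
    H gray
      I gray
      I black
      A gray
        A→N: N is gray → back edge
Back edge closes the cycle N → B → H → A → N; its vertices are {A, B, H, N}.

A, B, H, N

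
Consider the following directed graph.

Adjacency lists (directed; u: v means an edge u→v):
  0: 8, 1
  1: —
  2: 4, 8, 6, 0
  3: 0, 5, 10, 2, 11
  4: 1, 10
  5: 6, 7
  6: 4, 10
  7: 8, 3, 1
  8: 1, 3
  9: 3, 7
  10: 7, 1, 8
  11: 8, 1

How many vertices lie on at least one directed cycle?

A vertex is on a directed cycle iff it belongs to a strongly connected component of size ≥ 2 (or has a self-loop).
The vertices on cycles are {0, 2, 3, 4, 5, 6, 7, 8, 10, 11} — 10 in total.

10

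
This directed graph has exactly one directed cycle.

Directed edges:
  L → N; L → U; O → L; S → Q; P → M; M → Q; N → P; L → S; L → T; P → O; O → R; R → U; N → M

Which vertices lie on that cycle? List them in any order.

L, N, O, P

DFS with gray/black marking from P:
P gray
  O gray
    R gray
      U gray
      U black
    R black
    L gray
      S gray
        Q gray
        Q black
      S black
      L→U: U black — skip
      T gray
      T black
      N gray
        N→P: P is gray → back edge
Back edge closes the cycle P → O → L → N → P; its vertices are {L, N, O, P}.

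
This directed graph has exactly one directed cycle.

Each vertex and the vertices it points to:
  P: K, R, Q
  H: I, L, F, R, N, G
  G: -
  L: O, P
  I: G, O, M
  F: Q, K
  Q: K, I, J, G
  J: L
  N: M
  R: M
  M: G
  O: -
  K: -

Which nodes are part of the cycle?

J, L, P, Q

DFS with gray/black marking from Q:
Q gray
  K gray
  K black
  I gray
    G gray
    G black
    O gray
    O black
    M gray
      M→G: G black — skip
    M black
  I black
  J gray
    L gray
      L→O: O black — skip
      P gray
        P→K: K black — skip
        R gray
          R→M: M black — skip
        R black
        P→Q: Q is gray → back edge
Back edge closes the cycle Q → J → L → P → Q; its vertices are {J, L, P, Q}.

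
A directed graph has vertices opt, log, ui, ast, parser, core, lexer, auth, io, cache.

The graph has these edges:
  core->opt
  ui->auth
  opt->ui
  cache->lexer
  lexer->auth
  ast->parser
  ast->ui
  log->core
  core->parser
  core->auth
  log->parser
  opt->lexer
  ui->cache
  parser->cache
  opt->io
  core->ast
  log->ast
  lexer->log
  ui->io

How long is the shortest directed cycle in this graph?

4

For each vertex v, BFS finds the shortest path from v back to v.
The shortest such closed walk is lexer → log → parser → cache → lexer, length 4.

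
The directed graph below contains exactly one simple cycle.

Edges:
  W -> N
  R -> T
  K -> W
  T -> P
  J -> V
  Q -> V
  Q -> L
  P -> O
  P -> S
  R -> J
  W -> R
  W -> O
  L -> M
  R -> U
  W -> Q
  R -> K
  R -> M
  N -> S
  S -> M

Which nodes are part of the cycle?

DFS with gray/black marking from W:
W gray
  R gray
    J gray
      V gray
      V black
    J black
    U gray
    U black
    K gray
      K→W: W is gray → back edge
Back edge closes the cycle W → R → K → W; its vertices are {K, R, W}.

K, R, W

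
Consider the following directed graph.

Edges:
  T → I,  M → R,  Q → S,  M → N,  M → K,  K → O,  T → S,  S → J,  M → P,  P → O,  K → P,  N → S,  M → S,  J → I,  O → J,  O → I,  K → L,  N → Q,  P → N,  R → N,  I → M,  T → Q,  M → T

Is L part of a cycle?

L lies on a cycle iff there is a path from L back to itself.
Exploring from L, it never reaches itself; equivalently, its strongly connected component is a singleton.

No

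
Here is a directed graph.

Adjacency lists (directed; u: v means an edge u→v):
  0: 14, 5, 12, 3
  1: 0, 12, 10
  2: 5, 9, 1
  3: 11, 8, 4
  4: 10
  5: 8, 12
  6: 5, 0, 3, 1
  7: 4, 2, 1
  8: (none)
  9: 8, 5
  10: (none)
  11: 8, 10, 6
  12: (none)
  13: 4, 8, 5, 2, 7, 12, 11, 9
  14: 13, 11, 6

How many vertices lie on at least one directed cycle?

9

A vertex is on a directed cycle iff it belongs to a strongly connected component of size ≥ 2 (or has a self-loop).
The vertices on cycles are {0, 1, 2, 3, 6, 7, 11, 13, 14} — 9 in total.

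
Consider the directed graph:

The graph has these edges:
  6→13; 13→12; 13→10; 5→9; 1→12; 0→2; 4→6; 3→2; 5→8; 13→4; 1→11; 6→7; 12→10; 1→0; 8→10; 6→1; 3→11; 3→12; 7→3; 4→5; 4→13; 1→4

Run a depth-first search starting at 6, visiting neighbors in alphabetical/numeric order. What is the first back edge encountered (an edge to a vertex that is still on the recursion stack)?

DFS from 6 (visiting neighbors in alphabetical/numeric order); mark gray on enter, black on exit:
6 gray
  1 gray
    0 gray
      2 gray
      2 black
    0 black
    4 gray
      5 gray
        8 gray
          10 gray
          10 black
        8 black
        9 gray
        9 black
      5 black
      4→6: 6 is gray → back edge
First back edge: 4 → 6.

4→6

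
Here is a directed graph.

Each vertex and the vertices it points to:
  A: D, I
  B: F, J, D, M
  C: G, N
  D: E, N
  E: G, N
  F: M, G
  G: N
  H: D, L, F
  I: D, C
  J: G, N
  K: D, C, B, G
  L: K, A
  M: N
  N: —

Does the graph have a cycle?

No

DFS with white/gray/black marking, starting from I:
I gray
  D gray
    E gray
      G gray
        N gray
        N black
      G black
      E→N: N black — skip
    E black
    D→N: N black — skip
  D black
  C gray
    C→G: G black — skip
    C→N: N black — skip
  C black
I black
A gray
  A→D: D black — skip
  A→I: I black — skip
A black
B gray
  F gray
    M gray
      M→N: N black — skip
    M black
    F→G: G black — skip
  F black
  J gray
    J→G: G black — skip
    J→N: N black — skip
  J black
  B→D: D black — skip
  B→M: M black — skip
B black
H gray
  H→D: D black — skip
  L gray
    K gray
      K→D: D black — skip
      K→C: C black — skip
      K→B: B black — skip
      K→G: G black — skip
    K black
    L→A: A black — skip
  L black
  H→F: F black — skip
H black
Every edge goes to a white or black vertex — no back edge, so the graph is acyclic.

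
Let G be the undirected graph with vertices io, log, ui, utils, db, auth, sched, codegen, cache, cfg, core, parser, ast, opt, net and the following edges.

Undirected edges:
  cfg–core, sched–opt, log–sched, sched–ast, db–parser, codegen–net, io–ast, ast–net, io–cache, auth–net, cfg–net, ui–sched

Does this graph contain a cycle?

No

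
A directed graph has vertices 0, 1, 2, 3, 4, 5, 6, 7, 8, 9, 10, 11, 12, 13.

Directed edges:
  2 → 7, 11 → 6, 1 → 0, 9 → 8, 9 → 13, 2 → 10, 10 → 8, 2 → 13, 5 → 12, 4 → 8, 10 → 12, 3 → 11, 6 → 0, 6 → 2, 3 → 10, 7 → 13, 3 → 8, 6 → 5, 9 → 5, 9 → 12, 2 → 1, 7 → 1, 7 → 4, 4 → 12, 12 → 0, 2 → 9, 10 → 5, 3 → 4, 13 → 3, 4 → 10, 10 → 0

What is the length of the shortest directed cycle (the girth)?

5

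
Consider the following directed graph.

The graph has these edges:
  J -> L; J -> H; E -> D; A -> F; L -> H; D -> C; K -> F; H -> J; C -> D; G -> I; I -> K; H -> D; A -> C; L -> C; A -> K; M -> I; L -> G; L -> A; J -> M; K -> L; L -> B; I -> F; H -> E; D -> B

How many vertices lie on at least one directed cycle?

10

A vertex is on a directed cycle iff it belongs to a strongly connected component of size ≥ 2 (or has a self-loop).
The vertices on cycles are {A, C, D, G, H, I, J, K, L, M} — 10 in total.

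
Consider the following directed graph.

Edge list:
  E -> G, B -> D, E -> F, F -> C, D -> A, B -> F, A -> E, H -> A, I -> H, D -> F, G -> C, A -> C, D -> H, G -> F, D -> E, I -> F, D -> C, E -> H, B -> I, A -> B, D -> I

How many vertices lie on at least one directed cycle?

6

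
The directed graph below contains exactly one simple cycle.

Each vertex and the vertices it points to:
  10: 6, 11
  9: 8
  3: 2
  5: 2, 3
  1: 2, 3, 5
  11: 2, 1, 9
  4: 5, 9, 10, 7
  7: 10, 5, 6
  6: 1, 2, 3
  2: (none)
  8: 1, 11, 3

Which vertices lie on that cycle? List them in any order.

DFS with gray/black marking from 9:
9 gray
  8 gray
    1 gray
      2 gray
      2 black
      3 gray
        3→2: 2 black — skip
      3 black
      5 gray
        5→2: 2 black — skip
        5→3: 3 black — skip
      5 black
    1 black
    11 gray
      11→2: 2 black — skip
      11→1: 1 black — skip
      11→9: 9 is gray → back edge
Back edge closes the cycle 9 → 8 → 11 → 9; its vertices are {8, 9, 11}.

8, 9, 11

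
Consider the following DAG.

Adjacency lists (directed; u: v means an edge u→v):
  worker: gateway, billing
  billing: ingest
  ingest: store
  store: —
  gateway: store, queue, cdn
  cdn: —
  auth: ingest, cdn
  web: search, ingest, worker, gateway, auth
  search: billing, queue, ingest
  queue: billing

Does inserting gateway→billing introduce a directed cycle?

No

Adding gateway→billing creates a cycle iff billing can already reach gateway.
Explore from billing: no path reaches gateway. The graph stays acyclic.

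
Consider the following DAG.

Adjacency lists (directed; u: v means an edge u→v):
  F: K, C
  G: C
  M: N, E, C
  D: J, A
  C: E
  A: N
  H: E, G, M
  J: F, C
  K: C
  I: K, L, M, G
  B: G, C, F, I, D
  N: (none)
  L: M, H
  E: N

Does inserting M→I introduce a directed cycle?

Yes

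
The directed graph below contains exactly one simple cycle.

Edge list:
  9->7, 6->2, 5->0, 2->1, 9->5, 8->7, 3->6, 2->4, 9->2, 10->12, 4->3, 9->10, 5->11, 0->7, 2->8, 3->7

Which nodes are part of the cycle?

2, 3, 4, 6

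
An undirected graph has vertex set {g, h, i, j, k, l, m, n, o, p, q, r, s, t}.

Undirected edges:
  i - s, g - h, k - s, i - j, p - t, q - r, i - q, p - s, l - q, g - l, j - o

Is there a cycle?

DFS, tracking each vertex's parent; an edge to a visited non-parent vertex closes a cycle.
Start from m:
visit m (parent –)
visit g (parent –)
  visit h (parent g)
    h–g: parent, skip
  visit l (parent g)
    l–g: parent, skip
    visit q (parent l)
      visit i (parent q)
        visit s (parent i)
          s–i: parent, skip
          visit k (parent s)
            k–s: parent, skip
          visit p (parent s)
            p–s: parent, skip
            visit t (parent p)
              t–p: parent, skip
        i–q: parent, skip
        visit j (parent i)
          visit o (parent j)
            o–j: parent, skip
          j–i: parent, skip
      q–l: parent, skip
      visit r (parent q)
        r–q: parent, skip
visit n (parent –)
No non-parent visited neighbor found — the graph is a forest.

No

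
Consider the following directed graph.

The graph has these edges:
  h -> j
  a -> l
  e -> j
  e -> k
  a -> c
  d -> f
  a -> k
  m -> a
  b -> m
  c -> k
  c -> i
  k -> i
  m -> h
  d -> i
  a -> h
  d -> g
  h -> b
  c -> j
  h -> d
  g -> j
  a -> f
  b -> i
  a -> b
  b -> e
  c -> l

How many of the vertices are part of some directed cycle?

A vertex is on a directed cycle iff it belongs to a strongly connected component of size ≥ 2 (or has a self-loop).
The vertices on cycles are {a, b, h, m} — 4 in total.

4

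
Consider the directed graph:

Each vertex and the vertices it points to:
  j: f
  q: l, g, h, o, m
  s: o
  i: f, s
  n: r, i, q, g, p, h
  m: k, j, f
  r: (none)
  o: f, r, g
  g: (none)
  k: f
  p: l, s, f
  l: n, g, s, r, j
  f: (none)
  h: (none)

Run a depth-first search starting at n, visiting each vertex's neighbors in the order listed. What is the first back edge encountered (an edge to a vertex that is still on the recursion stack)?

DFS from n (visiting each vertex's neighbors in the order listed); mark gray on enter, black on exit:
n gray
  r gray
  r black
  i gray
    f gray
    f black
    s gray
      o gray
        o→f: f black — skip
        o→r: r black — skip
        g gray
        g black
      o black
    s black
  i black
  q gray
    l gray
      l→n: n is gray → back edge
First back edge: l → n.

l→n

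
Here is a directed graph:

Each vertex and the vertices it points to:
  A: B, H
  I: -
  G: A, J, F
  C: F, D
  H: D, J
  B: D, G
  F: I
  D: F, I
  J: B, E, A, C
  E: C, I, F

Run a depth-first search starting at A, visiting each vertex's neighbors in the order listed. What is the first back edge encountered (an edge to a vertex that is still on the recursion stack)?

G->A

DFS from A (visiting each vertex's neighbors in the order listed); mark gray on enter, black on exit:
A gray
  B gray
    D gray
      F gray
        I gray
        I black
      F black
      D→I: I black — skip
    D black
    G gray
      G→A: A is gray → back edge
First back edge: G → A.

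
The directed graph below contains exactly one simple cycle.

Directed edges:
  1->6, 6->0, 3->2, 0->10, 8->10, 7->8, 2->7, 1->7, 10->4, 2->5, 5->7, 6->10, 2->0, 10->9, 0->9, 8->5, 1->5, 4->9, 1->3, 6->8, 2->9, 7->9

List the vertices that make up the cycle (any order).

5, 7, 8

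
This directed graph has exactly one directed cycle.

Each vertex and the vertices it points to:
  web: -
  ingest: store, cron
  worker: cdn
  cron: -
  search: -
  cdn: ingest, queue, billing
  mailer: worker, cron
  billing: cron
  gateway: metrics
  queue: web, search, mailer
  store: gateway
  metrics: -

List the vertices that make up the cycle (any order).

cdn, queue, mailer, worker

DFS with gray/black marking from cdn:
cdn gray
  ingest gray
    store gray
      gateway gray
        metrics gray
        metrics black
      gateway black
    store black
    cron gray
    cron black
  ingest black
  queue gray
    web gray
    web black
    search gray
    search black
    mailer gray
      worker gray
        worker→cdn: cdn is gray → back edge
Back edge closes the cycle cdn → queue → mailer → worker → cdn; its vertices are {cdn, queue, mailer, worker}.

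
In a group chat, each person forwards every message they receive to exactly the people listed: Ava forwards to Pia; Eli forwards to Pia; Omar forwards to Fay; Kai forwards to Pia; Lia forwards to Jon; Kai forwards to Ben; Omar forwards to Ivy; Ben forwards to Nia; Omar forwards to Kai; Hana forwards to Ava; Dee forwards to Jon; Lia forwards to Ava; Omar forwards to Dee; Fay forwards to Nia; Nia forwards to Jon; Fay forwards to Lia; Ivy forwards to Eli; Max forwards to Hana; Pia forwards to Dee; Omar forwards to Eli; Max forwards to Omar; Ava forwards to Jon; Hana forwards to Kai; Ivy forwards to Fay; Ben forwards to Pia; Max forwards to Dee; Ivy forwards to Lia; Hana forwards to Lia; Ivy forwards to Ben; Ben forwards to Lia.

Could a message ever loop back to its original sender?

No

DFS with white/gray/black marking, starting from Lia:
Lia gray
  Jon gray
  Jon black
  Ava gray
    Pia gray
      Dee gray
        Dee→Jon: Jon black — skip
      Dee black
    Pia black
    Ava→Jon: Jon black — skip
  Ava black
Lia black
Eli gray
  Eli→Pia: Pia black — skip
Eli black
Fay gray
  Nia gray
    Nia→Jon: Jon black — skip
  Nia black
  Fay→Lia: Lia black — skip
Fay black
Ivy gray
  Ivy→Fay: Fay black — skip
  Ivy→Lia: Lia black — skip
  Ben gray
    Ben→Pia: Pia black — skip
    Ben→Nia: Nia black — skip
    Ben→Lia: Lia black — skip
  Ben black
  Ivy→Eli: Eli black — skip
Ivy black
Omar gray
  Omar→Eli: Eli black — skip
  Omar→Ivy: Ivy black — skip
  Omar→Dee: Dee black — skip
  Omar→Fay: Fay black — skip
  Kai gray
    Kai→Pia: Pia black — skip
    Kai→Ben: Ben black — skip
  Kai black
Omar black
Hana gray
  Hana→Kai: Kai black — skip
  Hana→Ava: Ava black — skip
  Hana→Lia: Lia black — skip
Hana black
Max gray
  Max→Hana: Hana black — skip
  Max→Omar: Omar black — skip
  Max→Dee: Dee black — skip
Max black
Every edge goes to a white or black vertex — no back edge, so the graph is acyclic.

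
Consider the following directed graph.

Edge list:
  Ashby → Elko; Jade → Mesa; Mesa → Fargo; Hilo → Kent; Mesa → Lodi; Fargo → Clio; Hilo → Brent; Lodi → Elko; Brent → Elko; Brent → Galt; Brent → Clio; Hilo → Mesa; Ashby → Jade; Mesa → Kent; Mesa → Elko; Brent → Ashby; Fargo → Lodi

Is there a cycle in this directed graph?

DFS with white/gray/black marking, starting from Jade:
Jade gray
  Mesa gray
    Lodi gray
      Elko gray
      Elko black
    Lodi black
    Mesa→Elko: Elko black — skip
    Fargo gray
      Fargo→Lodi: Lodi black — skip
      Clio gray
      Clio black
    Fargo black
    Kent gray
    Kent black
  Mesa black
Jade black
Ashby gray
  Ashby→Elko: Elko black — skip
  Ashby→Jade: Jade black — skip
Ashby black
Brent gray
  Brent→Ashby: Ashby black — skip
  Brent→Elko: Elko black — skip
  Brent→Clio: Clio black — skip
  Galt gray
  Galt black
Brent black
Hilo gray
  Hilo→Kent: Kent black — skip
  Hilo→Mesa: Mesa black — skip
  Hilo→Brent: Brent black — skip
Hilo black
Every edge goes to a white or black vertex — no back edge, so the graph is acyclic.

No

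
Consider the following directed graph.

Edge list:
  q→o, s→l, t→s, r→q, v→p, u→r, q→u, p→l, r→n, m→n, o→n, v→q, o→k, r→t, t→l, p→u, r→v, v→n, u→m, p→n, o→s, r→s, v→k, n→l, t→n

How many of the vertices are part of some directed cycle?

5

A vertex is on a directed cycle iff it belongs to a strongly connected component of size ≥ 2 (or has a self-loop).
The vertices on cycles are {p, q, r, u, v} — 5 in total.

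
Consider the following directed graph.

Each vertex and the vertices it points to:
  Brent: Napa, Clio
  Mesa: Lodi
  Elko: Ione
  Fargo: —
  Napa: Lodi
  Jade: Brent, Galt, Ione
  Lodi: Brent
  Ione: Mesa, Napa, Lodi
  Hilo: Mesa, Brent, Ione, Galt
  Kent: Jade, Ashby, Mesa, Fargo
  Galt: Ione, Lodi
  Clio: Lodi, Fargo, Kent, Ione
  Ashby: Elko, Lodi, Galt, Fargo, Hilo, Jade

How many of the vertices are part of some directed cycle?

12

A vertex is on a directed cycle iff it belongs to a strongly connected component of size ≥ 2 (or has a self-loop).
The vertices on cycles are {Clio, Elko, Galt, Hilo, Ione, Jade, Kent, Lodi, Mesa, Napa, Ashby, Brent} — 12 in total.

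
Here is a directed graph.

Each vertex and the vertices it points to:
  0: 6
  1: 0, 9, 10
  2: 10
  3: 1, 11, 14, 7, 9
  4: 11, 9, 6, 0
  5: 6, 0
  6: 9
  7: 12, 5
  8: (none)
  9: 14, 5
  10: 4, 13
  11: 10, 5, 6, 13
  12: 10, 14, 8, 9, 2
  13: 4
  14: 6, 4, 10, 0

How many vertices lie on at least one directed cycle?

9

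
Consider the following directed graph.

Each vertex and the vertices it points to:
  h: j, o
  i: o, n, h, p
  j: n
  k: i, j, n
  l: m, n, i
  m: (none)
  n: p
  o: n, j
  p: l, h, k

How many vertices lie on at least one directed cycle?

8

A vertex is on a directed cycle iff it belongs to a strongly connected component of size ≥ 2 (or has a self-loop).
The vertices on cycles are {h, i, j, k, l, n, o, p} — 8 in total.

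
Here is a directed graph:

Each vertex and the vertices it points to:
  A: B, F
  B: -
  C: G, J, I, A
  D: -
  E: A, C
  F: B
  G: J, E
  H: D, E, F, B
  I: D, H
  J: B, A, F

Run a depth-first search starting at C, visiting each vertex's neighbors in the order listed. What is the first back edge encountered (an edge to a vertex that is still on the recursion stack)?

DFS from C (visiting each vertex's neighbors in the order listed); mark gray on enter, black on exit:
C gray
  G gray
    J gray
      B gray
      B black
      A gray
        A→B: B black — skip
        F gray
          F→B: B black — skip
        F black
      A black
      J→F: F black — skip
    J black
    E gray
      E→A: A black — skip
      E→C: C is gray → back edge
First back edge: E → C.

E->C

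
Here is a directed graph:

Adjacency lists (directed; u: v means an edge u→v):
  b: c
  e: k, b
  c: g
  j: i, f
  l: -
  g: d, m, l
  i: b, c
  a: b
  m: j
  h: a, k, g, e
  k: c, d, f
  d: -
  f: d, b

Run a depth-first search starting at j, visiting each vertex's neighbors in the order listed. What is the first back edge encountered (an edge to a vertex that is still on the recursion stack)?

m->j

DFS from j (visiting each vertex's neighbors in the order listed); mark gray on enter, black on exit:
j gray
  i gray
    b gray
      c gray
        g gray
          d gray
          d black
          m gray
            m→j: j is gray → back edge
First back edge: m → j.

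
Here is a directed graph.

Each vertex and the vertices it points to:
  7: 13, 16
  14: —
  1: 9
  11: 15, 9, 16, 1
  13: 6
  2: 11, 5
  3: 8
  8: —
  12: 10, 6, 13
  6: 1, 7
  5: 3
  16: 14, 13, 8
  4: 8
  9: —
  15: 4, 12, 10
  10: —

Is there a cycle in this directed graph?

Yes

DFS with white/gray/black marking, starting from 4:
4 gray
  8 gray
  8 black
4 black
7 gray
  13 gray
    6 gray
      1 gray
        9 gray
        9 black
      1 black
      6→7: 7 is gray → back edge
Back edge found, so a cycle exists: 7 → 13 → 6 → 7.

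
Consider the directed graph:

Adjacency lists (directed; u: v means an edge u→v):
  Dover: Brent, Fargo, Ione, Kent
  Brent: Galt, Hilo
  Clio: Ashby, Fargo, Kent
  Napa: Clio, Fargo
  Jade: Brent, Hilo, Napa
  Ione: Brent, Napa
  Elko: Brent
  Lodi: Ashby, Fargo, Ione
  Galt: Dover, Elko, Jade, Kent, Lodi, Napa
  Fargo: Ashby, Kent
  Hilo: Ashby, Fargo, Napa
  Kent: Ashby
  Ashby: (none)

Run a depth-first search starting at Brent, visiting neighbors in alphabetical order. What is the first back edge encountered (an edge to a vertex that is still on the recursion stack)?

DFS from Brent (visiting neighbors in alphabetical order); mark gray on enter, black on exit:
Brent gray
  Galt gray
    Dover gray
      Dover→Brent: Brent is gray → back edge
First back edge: Dover → Brent.

Dover->Brent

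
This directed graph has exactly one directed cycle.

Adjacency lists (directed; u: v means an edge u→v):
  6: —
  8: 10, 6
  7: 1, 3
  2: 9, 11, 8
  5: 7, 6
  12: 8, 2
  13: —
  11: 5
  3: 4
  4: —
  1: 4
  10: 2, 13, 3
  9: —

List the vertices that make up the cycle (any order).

DFS with gray/black marking from 8:
8 gray
  10 gray
    2 gray
      9 gray
      9 black
      11 gray
        5 gray
          7 gray
            1 gray
              4 gray
              4 black
            1 black
            3 gray
              3→4: 4 black — skip
            3 black
          7 black
          6 gray
          6 black
        5 black
      11 black
      2→8: 8 is gray → back edge
Back edge closes the cycle 8 → 10 → 2 → 8; its vertices are {2, 8, 10}.

2, 8, 10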